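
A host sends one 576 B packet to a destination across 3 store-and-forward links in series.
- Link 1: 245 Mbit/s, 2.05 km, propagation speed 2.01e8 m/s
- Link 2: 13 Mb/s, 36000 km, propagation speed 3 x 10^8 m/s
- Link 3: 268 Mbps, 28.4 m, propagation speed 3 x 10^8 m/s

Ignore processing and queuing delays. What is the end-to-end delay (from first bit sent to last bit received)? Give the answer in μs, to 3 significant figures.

120000 μs

L = 576 × 8 = 4608 bits.
Transmission delays (L/R per hop): 18.8082, 354.462, 17.194 μs; sum = 390.464 μs.
Propagation delays (d/s per hop): 10.199, 120000, 0.0946667 μs; sum = 120010 μs.
End-to-end = 120000 μs.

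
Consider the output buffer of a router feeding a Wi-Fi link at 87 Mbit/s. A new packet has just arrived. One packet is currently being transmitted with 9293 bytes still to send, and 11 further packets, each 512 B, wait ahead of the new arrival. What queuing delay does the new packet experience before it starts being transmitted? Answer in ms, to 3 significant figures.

1.37 ms

Each queued packet: L/R = 4096/87000000 = 0.0470805 ms.
11 queued → 0.517885 ms.
Plus remaining 74344 bits of current packet: 0.854529 ms.
Queuing delay = 1.37 ms.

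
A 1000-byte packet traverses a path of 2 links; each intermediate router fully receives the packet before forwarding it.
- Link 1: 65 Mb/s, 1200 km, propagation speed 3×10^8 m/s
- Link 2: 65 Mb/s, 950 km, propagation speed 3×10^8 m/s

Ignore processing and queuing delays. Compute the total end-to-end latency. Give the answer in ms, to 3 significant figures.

7.41 ms

L = 1000 × 8 = 8000 bits.
Transmission delay per hop = L/R = 8000/65000000 = 0.123077 ms; 2 hops → 0.246154 ms.
Propagation delays (d/s per hop): 4, 3.16667 ms; sum = 7.16667 ms.
End-to-end = 7.41 ms.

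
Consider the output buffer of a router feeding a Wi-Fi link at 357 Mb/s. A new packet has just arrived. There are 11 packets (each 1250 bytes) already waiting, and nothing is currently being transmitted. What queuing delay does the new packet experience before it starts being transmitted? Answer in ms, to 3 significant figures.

Each queued packet: L/R = 10000/357000000 = 0.0280112 ms.
11 queued → 0.308123 ms.
Queuing delay = 0.308 ms.

0.308 ms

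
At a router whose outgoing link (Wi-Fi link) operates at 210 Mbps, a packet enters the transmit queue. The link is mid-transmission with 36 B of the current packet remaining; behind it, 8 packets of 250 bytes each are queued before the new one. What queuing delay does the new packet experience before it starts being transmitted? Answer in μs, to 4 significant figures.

77.56 μs

Each queued packet: L/R = 2000/210000000 = 9.52381 μs.
8 queued → 76.1905 μs.
Plus remaining 288 bits of current packet: 1.37143 μs.
Queuing delay = 77.56 μs.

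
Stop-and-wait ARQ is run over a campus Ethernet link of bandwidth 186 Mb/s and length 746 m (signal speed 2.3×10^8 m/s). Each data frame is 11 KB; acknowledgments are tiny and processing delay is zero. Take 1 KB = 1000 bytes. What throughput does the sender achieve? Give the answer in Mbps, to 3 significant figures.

183 Mbps

t_tx = L/R = 88000/186000000 = 0.000473118 s.
t_prop = 746/2.3e+08 = 3.24348e-06 s; RTT = 6.48696e-06 s.
Cycle = t_tx + RTT = 0.000479605 s.
Throughput = L / cycle = 88000 / 0.000479605 = 183 Mbps.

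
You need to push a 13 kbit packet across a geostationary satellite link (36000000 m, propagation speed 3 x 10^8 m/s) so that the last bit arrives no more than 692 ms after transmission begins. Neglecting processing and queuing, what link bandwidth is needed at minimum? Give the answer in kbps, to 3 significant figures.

22.7 kbps

Propagation delay = 36000000 / 300000000 = 120 ms.
Transmission budget = 692 − 120 = 572 ms.
R ≥ L / t_tx = 13000 bits / 0.572 s = 22.7 kbps.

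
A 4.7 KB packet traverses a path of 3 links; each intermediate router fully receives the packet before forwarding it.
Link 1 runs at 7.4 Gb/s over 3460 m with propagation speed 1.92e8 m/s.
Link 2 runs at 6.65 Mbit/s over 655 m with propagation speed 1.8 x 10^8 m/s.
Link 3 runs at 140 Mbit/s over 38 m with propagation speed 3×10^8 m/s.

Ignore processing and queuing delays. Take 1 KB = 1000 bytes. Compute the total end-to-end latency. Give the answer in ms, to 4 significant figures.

5.950 ms

L = 37600 bits.
Transmission delays (L/R per hop): 0.00508108, 5.65414, 0.268571 ms; sum = 5.92779 ms.
Propagation delays (d/s per hop): 0.0180208, 0.00363889, 0.000126667 ms; sum = 0.0217864 ms.
End-to-end = 5.950 ms.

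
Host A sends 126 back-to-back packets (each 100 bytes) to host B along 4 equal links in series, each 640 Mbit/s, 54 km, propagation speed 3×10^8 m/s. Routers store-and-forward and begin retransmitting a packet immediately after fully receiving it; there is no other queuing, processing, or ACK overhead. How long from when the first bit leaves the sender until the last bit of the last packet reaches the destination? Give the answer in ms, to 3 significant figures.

0.881 ms

Per-hop transmission t_tx = L/R = 800/640000000 = 0.00125 ms.
Per-hop propagation t_prop = 54000/300000000 = 0.18 ms.
Pipeline fill: first packet needs 4·t_tx to clear all hops; remaining 125 packets each add one t_tx.
Total = (4+126-1)·t_tx + 4·t_prop = 129·0.00125 + 4·0.18 = 0.881 ms.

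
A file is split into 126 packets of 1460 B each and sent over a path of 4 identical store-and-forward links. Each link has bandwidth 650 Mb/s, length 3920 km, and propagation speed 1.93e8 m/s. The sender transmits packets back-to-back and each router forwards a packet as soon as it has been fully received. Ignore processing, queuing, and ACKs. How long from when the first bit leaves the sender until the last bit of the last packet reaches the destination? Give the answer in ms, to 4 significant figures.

Per-hop transmission t_tx = L/R = 11680/650000000 = 0.0179692 ms.
Per-hop propagation t_prop = 3920000/193000000 = 20.3109 ms.
Pipeline fill: first packet needs 4·t_tx to clear all hops; remaining 125 packets each add one t_tx.
Total = (4+126-1)·t_tx + 4·t_prop = 129·0.0179692 + 4·20.3109 = 83.56 ms.

83.56 ms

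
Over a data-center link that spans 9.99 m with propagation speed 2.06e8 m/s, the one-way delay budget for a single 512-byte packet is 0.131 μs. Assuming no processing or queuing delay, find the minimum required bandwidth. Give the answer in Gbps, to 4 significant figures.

49.65 Gbps

L = 4096 bits.
Propagation delay = 9.99 / 206000000 = 0.0484951 μs.
Transmission budget = 0.131 − 0.0484951 = 0.0825049 μs.
R ≥ L / t_tx = 4096 bits / 8.25049e-08 s = 49.65 Gbps.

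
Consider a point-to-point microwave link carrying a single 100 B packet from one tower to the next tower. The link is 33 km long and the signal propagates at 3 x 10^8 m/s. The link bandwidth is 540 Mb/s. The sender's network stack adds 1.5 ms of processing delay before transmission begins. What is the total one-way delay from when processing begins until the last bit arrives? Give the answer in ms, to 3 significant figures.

1.61 ms

L = 100 × 8 = 800 bits.
Transmission delay = L/R = 800 / 540000000 = 0.00148148 ms.
Propagation delay = d/s = 33000 m / 300000000 m/s = 0.11 ms.
Plus processing delay 1.5 ms = 1.5 ms.
Total = 1.61 ms.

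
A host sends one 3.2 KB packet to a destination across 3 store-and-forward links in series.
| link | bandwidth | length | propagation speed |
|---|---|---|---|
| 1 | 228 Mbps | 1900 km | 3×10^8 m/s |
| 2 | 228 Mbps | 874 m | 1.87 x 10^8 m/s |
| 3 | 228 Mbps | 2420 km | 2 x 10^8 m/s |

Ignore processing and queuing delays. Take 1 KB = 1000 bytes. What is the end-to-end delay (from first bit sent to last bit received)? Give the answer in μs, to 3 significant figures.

18800 μs

L = 25600 bits.
Transmission delay per hop = L/R = 25600/228000000 = 112.281 μs; 3 hops → 336.842 μs.
Propagation delays (d/s per hop): 6333.33, 4.6738, 12100 μs; sum = 18438 μs.
End-to-end = 18800 μs.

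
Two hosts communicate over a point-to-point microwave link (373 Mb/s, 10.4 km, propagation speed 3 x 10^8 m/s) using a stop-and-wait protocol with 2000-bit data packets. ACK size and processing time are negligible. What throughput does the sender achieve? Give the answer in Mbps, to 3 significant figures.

26.8 Mbps

t_tx = L/R = 2000/373000000 = 5.36193e-06 s.
t_prop = 10400/300000000 = 3.46667e-05 s; RTT = 6.93333e-05 s.
Cycle = t_tx + RTT = 7.46953e-05 s.
Throughput = L / cycle = 2000 / 7.46953e-05 = 26.8 Mbps.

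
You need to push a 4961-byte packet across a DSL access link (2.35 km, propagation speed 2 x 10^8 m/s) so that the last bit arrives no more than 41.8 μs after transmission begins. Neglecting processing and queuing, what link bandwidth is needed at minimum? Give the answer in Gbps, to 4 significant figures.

1.321 Gbps

L = 39688 bits.
Propagation delay = 2350 / 200000000 = 11.75 μs.
Transmission budget = 41.8 − 11.75 = 30.05 μs.
R ≥ L / t_tx = 39688 bits / 3.005e-05 s = 1.321 Gbps.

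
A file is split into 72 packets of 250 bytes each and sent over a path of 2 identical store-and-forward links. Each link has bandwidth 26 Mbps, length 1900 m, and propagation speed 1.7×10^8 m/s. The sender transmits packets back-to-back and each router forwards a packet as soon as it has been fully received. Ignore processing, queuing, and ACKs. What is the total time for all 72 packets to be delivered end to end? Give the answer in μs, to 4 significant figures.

Per-hop transmission t_tx = L/R = 2000/26000000 = 76.9231 μs.
Per-hop propagation t_prop = 1900/170000000 = 11.1765 μs.
Pipeline fill: first packet needs 2·t_tx to clear all hops; remaining 71 packets each add one t_tx.
Total = (2+72-1)·t_tx + 2·t_prop = 73·76.9231 + 2·11.1765 = 5638 μs.

5638 μs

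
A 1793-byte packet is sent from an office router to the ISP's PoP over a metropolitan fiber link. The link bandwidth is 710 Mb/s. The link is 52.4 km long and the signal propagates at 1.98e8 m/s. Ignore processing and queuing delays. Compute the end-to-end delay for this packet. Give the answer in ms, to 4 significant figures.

0.2848 ms

L = 1793 × 8 = 14344 bits.
Transmission delay = L/R = 14344 / 710000000 = 0.0202028 ms.
Propagation delay = d/s = 52400 m / 198000000 m/s = 0.264646 ms.
Total = 0.2848 ms.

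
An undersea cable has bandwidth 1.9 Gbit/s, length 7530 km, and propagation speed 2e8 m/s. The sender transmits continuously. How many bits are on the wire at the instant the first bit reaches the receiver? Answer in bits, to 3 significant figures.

71500000 bits

Propagation delay = 7530000 / 200000000 = 0.03765 s.
BDP = R × t_prop = 1900000000 × 0.03765 = 71535000 bits.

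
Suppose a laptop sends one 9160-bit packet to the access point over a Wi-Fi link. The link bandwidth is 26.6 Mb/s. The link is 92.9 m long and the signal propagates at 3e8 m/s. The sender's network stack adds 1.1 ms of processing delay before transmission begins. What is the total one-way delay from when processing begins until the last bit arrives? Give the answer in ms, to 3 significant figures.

1.44 ms

Transmission delay = L/R = 9160 / 26600000 = 0.344361 ms.
Propagation delay = d/s = 92.9 m / 300000000 m/s = 0.000309667 ms.
Plus processing delay 1.1 ms = 1.1 ms.
Total = 1.44 ms.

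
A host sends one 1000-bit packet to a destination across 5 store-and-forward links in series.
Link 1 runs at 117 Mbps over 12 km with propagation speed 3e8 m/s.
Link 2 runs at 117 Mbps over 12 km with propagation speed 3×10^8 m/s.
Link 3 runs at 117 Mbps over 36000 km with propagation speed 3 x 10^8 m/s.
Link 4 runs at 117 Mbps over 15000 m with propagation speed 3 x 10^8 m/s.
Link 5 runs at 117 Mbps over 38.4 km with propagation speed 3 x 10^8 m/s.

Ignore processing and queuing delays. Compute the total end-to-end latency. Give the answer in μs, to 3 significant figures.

Transmission delay per hop = L/R = 1000/117000000 = 8.54701 μs; 5 hops → 42.735 μs.
Propagation delays (d/s per hop): 40, 40, 120000, 50, 128 μs; sum = 120258 μs.
End-to-end = 120000 μs.

120000 μs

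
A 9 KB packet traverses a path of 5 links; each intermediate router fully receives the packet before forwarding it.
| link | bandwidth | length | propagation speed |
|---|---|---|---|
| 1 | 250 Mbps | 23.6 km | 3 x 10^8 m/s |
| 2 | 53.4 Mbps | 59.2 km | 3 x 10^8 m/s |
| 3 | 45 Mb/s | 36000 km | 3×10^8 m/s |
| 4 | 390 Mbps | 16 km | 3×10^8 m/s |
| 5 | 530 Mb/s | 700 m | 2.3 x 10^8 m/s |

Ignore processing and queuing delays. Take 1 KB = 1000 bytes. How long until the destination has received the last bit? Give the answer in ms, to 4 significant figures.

L = 72000 bits.
Transmission delays (L/R per hop): 0.288, 1.34831, 1.6, 0.184615, 0.135849 ms; sum = 3.55678 ms.
Propagation delays (d/s per hop): 0.0786667, 0.197333, 120, 0.0533333, 0.00304348 ms; sum = 120.332 ms.
End-to-end = 123.9 ms.

123.9 ms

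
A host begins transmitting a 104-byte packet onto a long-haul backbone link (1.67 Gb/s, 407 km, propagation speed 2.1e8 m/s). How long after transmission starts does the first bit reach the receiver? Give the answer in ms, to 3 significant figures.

First bit experiences only propagation delay: d/s = 407000/210000000 = 1.94 ms.

1.94 ms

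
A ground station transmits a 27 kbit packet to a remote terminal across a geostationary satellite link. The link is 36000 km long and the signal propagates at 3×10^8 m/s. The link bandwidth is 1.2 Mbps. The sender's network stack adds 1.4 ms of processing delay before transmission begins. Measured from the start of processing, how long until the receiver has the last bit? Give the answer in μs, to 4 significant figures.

L = 27000 bits.
Transmission delay = L/R = 27000 / 1200000 = 22500 μs.
Propagation delay = d/s = 36000000 m / 300000000 m/s = 120000 μs.
Plus processing delay 1.4 ms = 1400 μs.
Total = 143900 μs.

143900 μs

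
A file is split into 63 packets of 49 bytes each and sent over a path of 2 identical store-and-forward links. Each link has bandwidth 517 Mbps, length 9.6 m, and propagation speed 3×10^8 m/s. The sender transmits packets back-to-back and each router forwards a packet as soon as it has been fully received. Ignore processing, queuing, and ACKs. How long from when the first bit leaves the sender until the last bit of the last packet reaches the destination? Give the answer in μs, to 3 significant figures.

Per-hop transmission t_tx = L/R = 392/517000000 = 0.758221 μs.
Per-hop propagation t_prop = 9.6/300000000 = 0.032 μs.
Pipeline fill: first packet needs 2·t_tx to clear all hops; remaining 62 packets each add one t_tx.
Total = (2+63-1)·t_tx + 2·t_prop = 64·0.758221 + 2·0.032 = 48.6 μs.

48.6 μs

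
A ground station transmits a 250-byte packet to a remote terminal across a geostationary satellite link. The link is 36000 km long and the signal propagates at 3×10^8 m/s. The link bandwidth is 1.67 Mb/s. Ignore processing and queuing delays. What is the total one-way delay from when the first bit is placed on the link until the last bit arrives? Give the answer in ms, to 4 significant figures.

L = 250 × 8 = 2000 bits.
Transmission delay = L/R = 2000 / 1670000 = 1.1976 ms.
Propagation delay = d/s = 36000000 m / 300000000 m/s = 120 ms.
Total = 121.2 ms.

121.2 ms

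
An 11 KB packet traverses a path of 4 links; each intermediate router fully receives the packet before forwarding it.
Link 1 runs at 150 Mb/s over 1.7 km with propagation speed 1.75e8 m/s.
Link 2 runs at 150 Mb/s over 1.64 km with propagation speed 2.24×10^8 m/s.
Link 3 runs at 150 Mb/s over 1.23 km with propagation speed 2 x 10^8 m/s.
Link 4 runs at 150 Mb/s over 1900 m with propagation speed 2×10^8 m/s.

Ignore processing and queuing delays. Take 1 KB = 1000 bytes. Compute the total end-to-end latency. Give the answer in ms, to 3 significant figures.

2.38 ms

L = 88000 bits.
Transmission delay per hop = L/R = 88000/150000000 = 0.586667 ms; 4 hops → 2.34667 ms.
Propagation delays (d/s per hop): 0.00971429, 0.00732143, 0.00615, 0.0095 ms; sum = 0.0326857 ms.
End-to-end = 2.38 ms.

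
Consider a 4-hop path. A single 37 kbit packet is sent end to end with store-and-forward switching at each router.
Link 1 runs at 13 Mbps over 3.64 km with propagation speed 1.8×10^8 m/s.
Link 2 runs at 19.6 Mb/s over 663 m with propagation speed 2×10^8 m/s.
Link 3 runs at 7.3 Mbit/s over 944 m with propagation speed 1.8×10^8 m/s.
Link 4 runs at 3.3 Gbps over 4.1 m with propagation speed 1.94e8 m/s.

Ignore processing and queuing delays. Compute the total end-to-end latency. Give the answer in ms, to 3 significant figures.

L = 37000 bits.
Transmission delays (L/R per hop): 2.84615, 1.88776, 5.06849, 0.0112121 ms; sum = 9.81361 ms.
Propagation delays (d/s per hop): 0.0202222, 0.003315, 0.00524444, 2.1134e-05 ms; sum = 0.0288028 ms.
End-to-end = 9.84 ms.

9.84 ms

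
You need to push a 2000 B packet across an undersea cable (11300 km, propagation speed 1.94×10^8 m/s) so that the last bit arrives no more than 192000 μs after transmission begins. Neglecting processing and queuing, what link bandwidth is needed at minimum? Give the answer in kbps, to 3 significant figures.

120 kbps

L = 16000 bits.
Propagation delay = 11300000 / 194000000 = 58247.4 μs.
Transmission budget = 192000 − 58247.4 = 133753 μs.
R ≥ L / t_tx = 16000 bits / 0.133753 s = 120 kbps.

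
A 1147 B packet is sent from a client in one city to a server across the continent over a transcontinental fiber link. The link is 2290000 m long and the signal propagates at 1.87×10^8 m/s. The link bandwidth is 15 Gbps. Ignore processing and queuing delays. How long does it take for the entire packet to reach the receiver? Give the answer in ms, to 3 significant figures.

12.2 ms

L = 1147 × 8 = 9176 bits.
Transmission delay = L/R = 9176 / 15000000000 = 0.000611733 ms.
Propagation delay = d/s = 2290000 m / 187000000 m/s = 12.246 ms.
Total = 12.2 ms.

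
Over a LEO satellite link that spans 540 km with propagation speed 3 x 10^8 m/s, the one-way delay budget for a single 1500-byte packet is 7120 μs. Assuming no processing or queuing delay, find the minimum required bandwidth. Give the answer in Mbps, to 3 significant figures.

2.26 Mbps

L = 12000 bits.
Propagation delay = 540000 / 300000000 = 1800 μs.
Transmission budget = 7120 − 1800 = 5320 μs.
R ≥ L / t_tx = 12000 bits / 0.00532 s = 2.26 Mbps.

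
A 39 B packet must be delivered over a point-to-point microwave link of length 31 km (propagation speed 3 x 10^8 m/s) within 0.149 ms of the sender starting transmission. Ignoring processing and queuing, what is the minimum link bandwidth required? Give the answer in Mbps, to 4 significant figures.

L = 312 bits.
Propagation delay = 31000 / 300000000 = 0.103333 ms.
Transmission budget = 0.149 − 0.103333 = 0.0456667 ms.
R ≥ L / t_tx = 312 bits / 4.56667e-05 s = 6.832 Mbps.

6.832 Mbps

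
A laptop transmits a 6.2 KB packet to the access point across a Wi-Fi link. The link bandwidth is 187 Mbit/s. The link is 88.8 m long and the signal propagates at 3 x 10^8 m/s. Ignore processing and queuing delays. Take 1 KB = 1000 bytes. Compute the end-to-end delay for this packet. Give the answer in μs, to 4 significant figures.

265.5 μs

L = 49600 bits.
Transmission delay = L/R = 49600 / 187000000 = 265.241 μs.
Propagation delay = d/s = 88.8 m / 300000000 m/s = 0.296 μs.
Total = 265.5 μs.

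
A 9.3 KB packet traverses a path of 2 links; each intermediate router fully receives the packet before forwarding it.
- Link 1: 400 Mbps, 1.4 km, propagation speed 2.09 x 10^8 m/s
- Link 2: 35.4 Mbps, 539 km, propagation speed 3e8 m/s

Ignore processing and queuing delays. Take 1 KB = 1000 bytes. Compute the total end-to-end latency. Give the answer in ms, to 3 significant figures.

4.09 ms

L = 74400 bits.
Transmission delays (L/R per hop): 0.186, 2.10169 ms; sum = 2.28769 ms.
Propagation delays (d/s per hop): 0.00669856, 1.79667 ms; sum = 1.80337 ms.
End-to-end = 4.09 ms.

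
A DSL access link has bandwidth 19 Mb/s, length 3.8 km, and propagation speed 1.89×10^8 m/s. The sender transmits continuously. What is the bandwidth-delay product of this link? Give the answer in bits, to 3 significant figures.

382 bits

Propagation delay = 3800 / 189000000 = 2.01058e-05 s.
BDP = R × t_prop = 19000000 × 2.01058e-05 = 382.011 bits.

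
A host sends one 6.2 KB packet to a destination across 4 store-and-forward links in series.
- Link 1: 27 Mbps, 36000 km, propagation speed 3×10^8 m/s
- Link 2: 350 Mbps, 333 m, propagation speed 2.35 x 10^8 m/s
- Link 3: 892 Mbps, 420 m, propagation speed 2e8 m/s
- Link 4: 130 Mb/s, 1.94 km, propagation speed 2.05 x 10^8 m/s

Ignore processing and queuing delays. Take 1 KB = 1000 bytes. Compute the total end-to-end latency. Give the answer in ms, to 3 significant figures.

122 ms

L = 49600 bits.
Transmission delays (L/R per hop): 1.83704, 0.141714, 0.0556054, 0.381538 ms; sum = 2.4159 ms.
Propagation delays (d/s per hop): 120, 0.00141702, 0.0021, 0.00946341 ms; sum = 120.013 ms.
End-to-end = 122 ms.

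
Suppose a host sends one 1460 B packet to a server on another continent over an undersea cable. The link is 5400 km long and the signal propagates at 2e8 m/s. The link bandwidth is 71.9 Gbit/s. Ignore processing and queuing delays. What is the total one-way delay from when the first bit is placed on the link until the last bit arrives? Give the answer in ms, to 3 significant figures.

27.0 ms

L = 1460 × 8 = 11680 bits.
Transmission delay = L/R = 11680 / 71900000000 = 0.000162448 ms.
Propagation delay = d/s = 5400000 m / 200000000 m/s = 27 ms.
Total = 27.0 ms.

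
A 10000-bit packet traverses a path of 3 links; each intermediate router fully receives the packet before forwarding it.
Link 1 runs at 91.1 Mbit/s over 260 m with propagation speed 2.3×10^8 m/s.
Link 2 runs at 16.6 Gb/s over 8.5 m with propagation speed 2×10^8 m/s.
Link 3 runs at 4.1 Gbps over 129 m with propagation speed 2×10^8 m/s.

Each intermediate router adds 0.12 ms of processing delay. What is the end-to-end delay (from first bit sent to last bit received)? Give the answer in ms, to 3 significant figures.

0.355 ms

Transmission delays (L/R per hop): 0.109769, 0.00060241, 0.00243902 ms; sum = 0.112811 ms.
Propagation delays (d/s per hop): 0.00113043, 4.25e-05, 0.000645 ms; sum = 0.00181793 ms.
Processing at 2 router(s): 2 × 0.12 ms = 0.24 ms.
End-to-end = 0.355 ms.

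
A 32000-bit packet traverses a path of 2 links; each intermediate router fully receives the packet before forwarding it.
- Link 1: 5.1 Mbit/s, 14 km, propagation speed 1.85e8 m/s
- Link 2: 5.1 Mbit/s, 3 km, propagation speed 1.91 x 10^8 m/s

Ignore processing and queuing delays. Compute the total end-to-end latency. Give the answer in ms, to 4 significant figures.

12.64 ms

Transmission delay per hop = L/R = 32000/5100000 = 6.27451 ms; 2 hops → 12.549 ms.
Propagation delays (d/s per hop): 0.0756757, 0.0157068 ms; sum = 0.0913825 ms.
End-to-end = 12.64 ms.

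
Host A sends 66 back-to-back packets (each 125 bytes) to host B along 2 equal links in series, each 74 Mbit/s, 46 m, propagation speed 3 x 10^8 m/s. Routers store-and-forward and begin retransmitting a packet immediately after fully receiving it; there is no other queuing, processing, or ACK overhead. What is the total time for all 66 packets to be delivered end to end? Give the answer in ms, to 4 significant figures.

Per-hop transmission t_tx = L/R = 1000/74000000 = 0.0135135 ms.
Per-hop propagation t_prop = 46/300000000 = 0.000153333 ms.
Pipeline fill: first packet needs 2·t_tx to clear all hops; remaining 65 packets each add one t_tx.
Total = (2+66-1)·t_tx + 2·t_prop = 67·0.0135135 + 2·0.000153333 = 0.9057 ms.

0.9057 ms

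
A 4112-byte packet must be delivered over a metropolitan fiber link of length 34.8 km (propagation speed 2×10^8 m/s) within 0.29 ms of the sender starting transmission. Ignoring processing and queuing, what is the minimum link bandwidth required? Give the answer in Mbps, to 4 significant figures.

283.6 Mbps

L = 32896 bits.
Propagation delay = 34800 / 200000000 = 0.174 ms.
Transmission budget = 0.29 − 0.174 = 0.116 ms.
R ≥ L / t_tx = 32896 bits / 0.000116 s = 283.6 Mbps.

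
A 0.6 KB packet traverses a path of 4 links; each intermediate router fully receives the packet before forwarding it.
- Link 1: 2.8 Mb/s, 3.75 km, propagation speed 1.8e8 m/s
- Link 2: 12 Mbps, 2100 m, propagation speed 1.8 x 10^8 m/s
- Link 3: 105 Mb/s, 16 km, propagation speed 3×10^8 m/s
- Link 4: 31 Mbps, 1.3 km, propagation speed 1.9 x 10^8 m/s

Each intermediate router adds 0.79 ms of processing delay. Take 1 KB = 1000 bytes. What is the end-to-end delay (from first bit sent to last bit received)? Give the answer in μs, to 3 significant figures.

L = 4800 bits.
Transmission delays (L/R per hop): 1714.29, 400, 45.7143, 154.839 μs; sum = 2314.84 μs.
Propagation delays (d/s per hop): 20.8333, 11.6667, 53.3333, 6.84211 μs; sum = 92.6754 μs.
Processing at 3 router(s): 3 × 0.79 ms = 2370 μs.
End-to-end = 4780 μs.

4780 μs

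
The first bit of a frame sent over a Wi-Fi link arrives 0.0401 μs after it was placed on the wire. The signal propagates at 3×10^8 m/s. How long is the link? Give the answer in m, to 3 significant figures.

12.0 m

d = s × t_prop = 300000000 × 4.01e-08 = 12.0 m.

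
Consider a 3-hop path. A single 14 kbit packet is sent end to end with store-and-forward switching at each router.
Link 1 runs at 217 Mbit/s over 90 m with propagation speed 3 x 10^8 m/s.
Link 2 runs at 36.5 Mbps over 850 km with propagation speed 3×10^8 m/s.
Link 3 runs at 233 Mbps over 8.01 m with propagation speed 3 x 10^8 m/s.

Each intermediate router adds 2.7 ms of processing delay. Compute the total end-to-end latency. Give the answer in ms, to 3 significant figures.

8.74 ms

L = 14000 bits.
Transmission delays (L/R per hop): 0.0645161, 0.383562, 0.0600858 ms; sum = 0.508164 ms.
Propagation delays (d/s per hop): 0.0003, 2.83333, 2.67e-05 ms; sum = 2.83366 ms.
Processing at 2 router(s): 2 × 2.7 ms = 5.4 ms.
End-to-end = 8.74 ms.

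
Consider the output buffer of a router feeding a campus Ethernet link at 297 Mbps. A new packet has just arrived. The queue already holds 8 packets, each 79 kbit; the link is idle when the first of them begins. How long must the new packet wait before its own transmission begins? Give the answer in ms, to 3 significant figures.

Each queued packet: L/R = 79000/297000000 = 0.265993 ms.
8 queued → 2.12795 ms.
Queuing delay = 2.13 ms.

2.13 ms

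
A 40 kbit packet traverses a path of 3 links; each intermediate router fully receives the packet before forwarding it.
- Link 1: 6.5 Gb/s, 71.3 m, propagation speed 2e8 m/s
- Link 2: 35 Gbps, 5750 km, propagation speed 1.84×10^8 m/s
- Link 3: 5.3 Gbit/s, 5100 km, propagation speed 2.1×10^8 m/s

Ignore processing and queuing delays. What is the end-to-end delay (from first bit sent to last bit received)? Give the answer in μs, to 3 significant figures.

L = 40000 bits.
Transmission delays (L/R per hop): 6.15385, 1.14286, 7.54717 μs; sum = 14.8439 μs.
Propagation delays (d/s per hop): 0.3565, 31250, 24285.7 μs; sum = 55536.1 μs.
End-to-end = 55600 μs.

55600 μs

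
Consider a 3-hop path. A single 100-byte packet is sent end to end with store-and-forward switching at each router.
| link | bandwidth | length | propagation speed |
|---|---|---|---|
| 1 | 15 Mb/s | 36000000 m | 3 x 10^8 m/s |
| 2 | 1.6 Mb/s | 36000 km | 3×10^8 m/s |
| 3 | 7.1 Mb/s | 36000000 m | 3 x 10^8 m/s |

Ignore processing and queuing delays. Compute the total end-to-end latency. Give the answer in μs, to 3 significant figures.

L = 100 × 8 = 800 bits.
Transmission delays (L/R per hop): 53.3333, 500, 112.676 μs; sum = 666.009 μs.
Propagation delays (d/s per hop): 120000, 120000, 120000 μs; sum = 360000 μs.
End-to-end = 361000 μs.

361000 μs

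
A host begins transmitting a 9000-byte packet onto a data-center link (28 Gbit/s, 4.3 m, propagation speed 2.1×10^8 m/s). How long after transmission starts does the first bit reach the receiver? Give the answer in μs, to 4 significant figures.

0.02048 μs

First bit experiences only propagation delay: d/s = 4.3/210000000 = 0.02048 μs.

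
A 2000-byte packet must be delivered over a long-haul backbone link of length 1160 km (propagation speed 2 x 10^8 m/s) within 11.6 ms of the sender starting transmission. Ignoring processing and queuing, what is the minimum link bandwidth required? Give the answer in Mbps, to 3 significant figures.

L = 16000 bits.
Propagation delay = 1160000 / 200000000 = 5.8 ms.
Transmission budget = 11.6 − 5.8 = 5.8 ms.
R ≥ L / t_tx = 16000 bits / 0.0058 s = 2.76 Mbps.

2.76 Mbps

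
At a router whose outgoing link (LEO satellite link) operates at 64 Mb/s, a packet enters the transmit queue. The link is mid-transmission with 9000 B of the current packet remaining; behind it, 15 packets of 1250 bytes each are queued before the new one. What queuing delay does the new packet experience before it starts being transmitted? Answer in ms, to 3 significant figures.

Each queued packet: L/R = 10000/64000000 = 0.15625 ms.
15 queued → 2.34375 ms.
Plus remaining 72000 bits of current packet: 1.125 ms.
Queuing delay = 3.47 ms.

3.47 ms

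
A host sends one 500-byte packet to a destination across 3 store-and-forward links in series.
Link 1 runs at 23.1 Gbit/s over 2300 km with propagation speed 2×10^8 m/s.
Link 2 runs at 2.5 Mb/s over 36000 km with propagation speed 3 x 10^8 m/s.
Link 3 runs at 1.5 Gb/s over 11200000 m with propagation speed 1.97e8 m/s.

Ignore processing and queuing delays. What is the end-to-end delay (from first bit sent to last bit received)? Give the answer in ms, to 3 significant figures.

190 ms

L = 500 × 8 = 4000 bits.
Transmission delays (L/R per hop): 0.00017316, 1.6, 0.00266667 ms; sum = 1.60284 ms.
Propagation delays (d/s per hop): 11.5, 120, 56.8528 ms; sum = 188.353 ms.
End-to-end = 190 ms.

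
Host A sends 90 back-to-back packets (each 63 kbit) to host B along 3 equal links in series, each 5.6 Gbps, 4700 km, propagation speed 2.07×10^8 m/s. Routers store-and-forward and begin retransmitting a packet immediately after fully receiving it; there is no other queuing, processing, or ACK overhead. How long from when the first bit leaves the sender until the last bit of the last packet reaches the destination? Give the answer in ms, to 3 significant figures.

69.2 ms

Per-hop transmission t_tx = L/R = 63000/5600000000 = 0.01125 ms.
Per-hop propagation t_prop = 4700000/2.07e+08 = 22.7053 ms.
Pipeline fill: first packet needs 3·t_tx to clear all hops; remaining 89 packets each add one t_tx.
Total = (3+90-1)·t_tx + 3·t_prop = 92·0.01125 + 3·22.7053 = 69.2 ms.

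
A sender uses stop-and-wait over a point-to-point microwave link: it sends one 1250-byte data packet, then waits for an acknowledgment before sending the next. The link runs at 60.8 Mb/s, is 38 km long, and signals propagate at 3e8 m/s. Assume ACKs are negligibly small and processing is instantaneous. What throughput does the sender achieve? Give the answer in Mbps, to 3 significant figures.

t_tx = L/R = 10000/60800000 = 0.000164474 s.
t_prop = 38000/300000000 = 0.000126667 s; RTT = 0.000253333 s.
Cycle = t_tx + RTT = 0.000417807 s.
Throughput = L / cycle = 10000 / 0.000417807 = 23.9 Mbps.

23.9 Mbps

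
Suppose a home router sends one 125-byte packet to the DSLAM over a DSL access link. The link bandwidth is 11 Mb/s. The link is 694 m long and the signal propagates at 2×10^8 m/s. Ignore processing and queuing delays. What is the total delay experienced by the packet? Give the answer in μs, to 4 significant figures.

L = 125 × 8 = 1000 bits.
Transmission delay = L/R = 1000 / 11000000 = 90.9091 μs.
Propagation delay = d/s = 694 m / 200000000 m/s = 3.47 μs.
Total = 94.38 μs.

94.38 μs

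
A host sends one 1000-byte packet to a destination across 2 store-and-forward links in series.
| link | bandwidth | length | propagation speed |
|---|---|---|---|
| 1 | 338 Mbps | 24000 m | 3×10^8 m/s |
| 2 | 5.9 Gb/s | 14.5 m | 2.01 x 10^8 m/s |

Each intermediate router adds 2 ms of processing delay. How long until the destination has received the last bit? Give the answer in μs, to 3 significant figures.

2110 μs

L = 1000 × 8 = 8000 bits.
Transmission delays (L/R per hop): 23.6686, 1.35593 μs; sum = 25.0246 μs.
Propagation delays (d/s per hop): 80, 0.0721393 μs; sum = 80.0721 μs.
Processing at 1 router(s): 1 × 2 ms = 2000 μs.
End-to-end = 2110 μs.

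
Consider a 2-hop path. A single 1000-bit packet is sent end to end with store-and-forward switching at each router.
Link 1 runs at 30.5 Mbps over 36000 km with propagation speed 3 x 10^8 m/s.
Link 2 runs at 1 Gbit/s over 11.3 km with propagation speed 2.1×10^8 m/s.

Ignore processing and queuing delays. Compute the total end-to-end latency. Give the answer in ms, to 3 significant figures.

Transmission delays (L/R per hop): 0.0327869, 0.001 ms; sum = 0.0337869 ms.
Propagation delays (d/s per hop): 120, 0.0538095 ms; sum = 120.054 ms.
End-to-end = 120 ms.

120 ms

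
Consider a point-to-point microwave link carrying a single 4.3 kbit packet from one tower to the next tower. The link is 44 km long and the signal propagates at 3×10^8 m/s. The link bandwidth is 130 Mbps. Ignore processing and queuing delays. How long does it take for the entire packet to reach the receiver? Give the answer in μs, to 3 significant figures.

180 μs

L = 4300 bits.
Transmission delay = L/R = 4300 / 130000000 = 33.0769 μs.
Propagation delay = d/s = 44000 m / 300000000 m/s = 146.667 μs.
Total = 180 μs.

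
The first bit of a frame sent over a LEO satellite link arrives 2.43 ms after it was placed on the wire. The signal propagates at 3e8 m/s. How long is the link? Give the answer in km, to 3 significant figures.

729 km

d = s × t_prop = 300000000 × 0.00243 = 729 km.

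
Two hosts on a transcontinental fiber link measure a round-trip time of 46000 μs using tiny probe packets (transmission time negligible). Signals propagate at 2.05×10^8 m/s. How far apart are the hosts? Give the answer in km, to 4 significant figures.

One-way propagation = RTT/2 = 23000 μs.
d = s × t = 2.05e+08 × 0.023 = 4715 km.

4715 km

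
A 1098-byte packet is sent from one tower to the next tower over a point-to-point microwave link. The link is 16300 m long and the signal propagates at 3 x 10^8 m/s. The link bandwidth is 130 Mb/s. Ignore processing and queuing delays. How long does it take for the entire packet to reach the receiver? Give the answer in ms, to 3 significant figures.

L = 1098 × 8 = 8784 bits.
Transmission delay = L/R = 8784 / 130000000 = 0.0675692 ms.
Propagation delay = d/s = 16300 m / 300000000 m/s = 0.0543333 ms.
Total = 0.122 ms.

0.122 ms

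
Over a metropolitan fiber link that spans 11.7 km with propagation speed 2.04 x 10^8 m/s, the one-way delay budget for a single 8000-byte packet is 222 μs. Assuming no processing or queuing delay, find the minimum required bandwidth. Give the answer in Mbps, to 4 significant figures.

388.7 Mbps

L = 64000 bits.
Propagation delay = 11700 / 204000000 = 57.3529 μs.
Transmission budget = 222 − 57.3529 = 164.647 μs.
R ≥ L / t_tx = 64000 bits / 0.000164647 s = 388.7 Mbps.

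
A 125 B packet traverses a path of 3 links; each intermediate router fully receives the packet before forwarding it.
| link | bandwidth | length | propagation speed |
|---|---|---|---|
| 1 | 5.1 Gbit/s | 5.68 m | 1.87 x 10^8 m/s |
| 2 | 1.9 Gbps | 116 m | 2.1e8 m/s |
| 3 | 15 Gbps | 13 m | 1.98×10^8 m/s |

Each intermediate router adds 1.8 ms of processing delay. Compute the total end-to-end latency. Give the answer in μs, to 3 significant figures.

L = 125 × 8 = 1000 bits.
Transmission delays (L/R per hop): 0.196078, 0.526316, 0.0666667 μs; sum = 0.789061 μs.
Propagation delays (d/s per hop): 0.0303743, 0.552381, 0.0656566 μs; sum = 0.648412 μs.
Processing at 2 router(s): 2 × 1.8 ms = 3600 μs.
End-to-end = 3600 μs.

3600 μs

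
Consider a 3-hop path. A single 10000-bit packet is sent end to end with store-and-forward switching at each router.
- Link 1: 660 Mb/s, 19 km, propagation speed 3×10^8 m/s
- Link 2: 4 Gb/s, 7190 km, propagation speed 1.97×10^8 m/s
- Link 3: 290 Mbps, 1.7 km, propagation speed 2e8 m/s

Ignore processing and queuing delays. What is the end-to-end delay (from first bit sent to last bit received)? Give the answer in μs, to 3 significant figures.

Transmission delays (L/R per hop): 15.1515, 2.5, 34.4828 μs; sum = 52.1343 μs.
Propagation delays (d/s per hop): 63.3333, 36497.5, 8.5 μs; sum = 36569.3 μs.
End-to-end = 36600 μs.

36600 μs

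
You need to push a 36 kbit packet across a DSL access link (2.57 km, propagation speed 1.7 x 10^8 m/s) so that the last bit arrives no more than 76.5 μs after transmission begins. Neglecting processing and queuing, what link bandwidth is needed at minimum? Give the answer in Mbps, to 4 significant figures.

586.5 Mbps

Propagation delay = 2570 / 170000000 = 15.1176 μs.
Transmission budget = 76.5 − 15.1176 = 61.3824 μs.
R ≥ L / t_tx = 36000 bits / 6.13824e-05 s = 586.5 Mbps.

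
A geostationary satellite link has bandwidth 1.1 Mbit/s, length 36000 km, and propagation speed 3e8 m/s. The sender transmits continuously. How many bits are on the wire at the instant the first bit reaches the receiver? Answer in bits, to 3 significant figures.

132000 bits

Propagation delay = 36000000 / 300000000 = 0.12 s.
BDP = R × t_prop = 1100000 × 0.12 = 132000 bits.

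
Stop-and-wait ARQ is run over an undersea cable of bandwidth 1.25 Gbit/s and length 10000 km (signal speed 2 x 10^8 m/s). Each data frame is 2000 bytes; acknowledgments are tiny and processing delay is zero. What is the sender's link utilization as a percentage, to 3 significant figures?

t_tx = L/R = 16000/1250000000 = 1.28e-05 s.
t_prop = 10000000/200000000 = 0.05 s; RTT = 0.1 s.
Cycle = t_tx + RTT = 0.100013 s.
Utilization = t_tx / cycle = 1.28e-05/0.100013 = 0.0128 %.

0.0128 %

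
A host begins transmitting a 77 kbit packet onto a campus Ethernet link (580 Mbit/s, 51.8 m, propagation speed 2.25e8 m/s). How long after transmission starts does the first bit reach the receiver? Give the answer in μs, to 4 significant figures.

0.2302 μs

First bit experiences only propagation delay: d/s = 51.8/225000000 = 0.2302 μs.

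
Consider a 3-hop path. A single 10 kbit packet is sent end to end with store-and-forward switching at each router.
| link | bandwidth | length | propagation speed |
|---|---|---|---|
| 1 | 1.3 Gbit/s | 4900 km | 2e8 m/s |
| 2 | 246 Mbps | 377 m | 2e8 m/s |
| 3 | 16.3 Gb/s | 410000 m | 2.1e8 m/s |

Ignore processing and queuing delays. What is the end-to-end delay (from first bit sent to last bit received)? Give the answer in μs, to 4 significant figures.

L = 10000 bits.
Transmission delays (L/R per hop): 7.69231, 40.6504, 0.613497 μs; sum = 48.9562 μs.
Propagation delays (d/s per hop): 24500, 1.885, 1952.38 μs; sum = 26454.3 μs.
End-to-end = 26500 μs.

26500 μs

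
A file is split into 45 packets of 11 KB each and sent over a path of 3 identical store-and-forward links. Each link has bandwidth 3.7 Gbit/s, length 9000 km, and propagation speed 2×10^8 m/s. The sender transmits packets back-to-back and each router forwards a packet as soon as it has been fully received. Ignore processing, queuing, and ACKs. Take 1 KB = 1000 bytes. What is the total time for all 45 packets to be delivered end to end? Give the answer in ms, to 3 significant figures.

136 ms

Per-hop transmission t_tx = L/R = 88000/3700000000 = 0.0237838 ms.
Per-hop propagation t_prop = 9000000/200000000 = 45 ms.
Pipeline fill: first packet needs 3·t_tx to clear all hops; remaining 44 packets each add one t_tx.
Total = (3+45-1)·t_tx + 3·t_prop = 47·0.0237838 + 3·45 = 136 ms.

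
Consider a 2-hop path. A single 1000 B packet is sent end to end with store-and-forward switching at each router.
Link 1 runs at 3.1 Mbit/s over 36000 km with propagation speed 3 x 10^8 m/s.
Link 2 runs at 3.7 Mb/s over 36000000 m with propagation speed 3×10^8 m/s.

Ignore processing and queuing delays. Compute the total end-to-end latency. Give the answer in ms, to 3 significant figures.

L = 1000 × 8 = 8000 bits.
Transmission delays (L/R per hop): 2.58065, 2.16216 ms; sum = 4.74281 ms.
Propagation delays (d/s per hop): 120, 120 ms; sum = 240 ms.
End-to-end = 245 ms.

245 ms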